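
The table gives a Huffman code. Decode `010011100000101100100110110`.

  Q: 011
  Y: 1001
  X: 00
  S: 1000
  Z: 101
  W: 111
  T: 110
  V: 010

VQSXZYXTT

Read left to right; each codeword is recognised as soon as it completes (prefix code):
  010→V | 011→Q | 1000→S | 00→X | 101→Z | 1001→Y | 00→X | 110→T | 110→T
Decoded message: VQSXZYXTT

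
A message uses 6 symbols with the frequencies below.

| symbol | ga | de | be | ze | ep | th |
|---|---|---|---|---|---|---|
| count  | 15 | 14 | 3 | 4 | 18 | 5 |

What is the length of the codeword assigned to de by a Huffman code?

2

Build the tree from the bottom:
be(3) + ze(4) → 7
th(5) + 7 → 12
12 + de(14) → 26
ga(15) + ep(18) → 33
26 + 33 → 59
de's leaf is at depth 2, giving a 2-bit codeword.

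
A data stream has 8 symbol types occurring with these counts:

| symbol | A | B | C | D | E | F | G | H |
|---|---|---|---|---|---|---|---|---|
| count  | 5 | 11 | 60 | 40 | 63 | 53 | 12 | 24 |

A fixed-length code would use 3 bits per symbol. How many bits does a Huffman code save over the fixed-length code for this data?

80

Fixed-length: 3 bits × 268 symbols = 804 bits.
Huffman merges:
combine A(5), B(11) → 16
combine G(12), 16 → 28
combine H(24), 28 → 52
combine D(40), 52 → 92
combine F(53), C(60) → 113
combine E(63), 92 → 155
combine 113, 155 → 268
Huffman total = 16 + 28 + 52 + 92 + 113 + 155 + 268 = 724 bits.
Saving = 804 − 724 = 80 bits.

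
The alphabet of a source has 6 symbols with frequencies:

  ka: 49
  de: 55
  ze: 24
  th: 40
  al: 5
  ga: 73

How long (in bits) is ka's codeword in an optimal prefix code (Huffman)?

Repeatedly merge the two smallest:
merge al(5) and ze(24): 29
merge 29 and th(40): 69
merge ka(49) and de(55): 104
merge 69 and ga(73): 142
merge 104 and 142: 246
ka's leaf is at depth 2, giving a 2-bit codeword.

2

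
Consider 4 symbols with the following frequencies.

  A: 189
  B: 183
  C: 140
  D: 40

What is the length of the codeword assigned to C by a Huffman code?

3

Repeatedly merge the two smallest:
combine D(40), C(140) → 180
combine 180, B(183) → 363
combine A(189), 363 → 552
C's leaf is at depth 3, giving a 3-bit codeword.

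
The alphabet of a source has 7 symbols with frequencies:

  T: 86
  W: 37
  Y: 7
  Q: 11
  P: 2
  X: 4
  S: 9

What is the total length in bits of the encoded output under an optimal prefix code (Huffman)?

298

Build the Huffman tree bottom-up:
P(2) + X(4) → 6
6 + Y(7) → 13
S(9) + Q(11) → 20
13 + 20 → 33
33 + W(37) → 70
70 + T(86) → 156
Total encoded bits = sum of merged weights = 6 + 13 + 20 + 33 + 70 + 156 = 298.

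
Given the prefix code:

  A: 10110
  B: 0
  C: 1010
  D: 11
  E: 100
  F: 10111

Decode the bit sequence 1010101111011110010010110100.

Read left to right; each codeword is recognised as soon as it completes (prefix code):
  1010→C | 10111→F | 10111→F | 100→E | 100→E | 10110→A | 100→E
Decoded message: CFFEEAE

CFFEEAE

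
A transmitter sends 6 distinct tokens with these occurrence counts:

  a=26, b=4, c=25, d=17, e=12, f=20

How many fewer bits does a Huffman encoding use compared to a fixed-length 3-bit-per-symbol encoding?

55

Fixed-length: 3 bits × 104 symbols = 312 bits.
Huffman merges:
b(4) + e(12) → 16
16 + d(17) → 33
f(20) + c(25) → 45
a(26) + 33 → 59
45 + 59 → 104
Huffman total = 16 + 33 + 45 + 59 + 104 = 257 bits.
Saving = 312 − 257 = 55 bits.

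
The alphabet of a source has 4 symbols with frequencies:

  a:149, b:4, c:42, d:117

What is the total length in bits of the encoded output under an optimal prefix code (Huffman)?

521

Greedily combine the two least-frequent nodes:
combine b(4), c(42) → 46
combine 46, d(117) → 163
combine a(149), 163 → 312
Total encoded bits = sum of merged weights = 46 + 163 + 312 = 521.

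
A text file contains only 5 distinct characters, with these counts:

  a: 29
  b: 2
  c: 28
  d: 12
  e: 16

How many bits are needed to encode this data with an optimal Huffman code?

Greedily combine the two least-frequent nodes:
b(2) + d(12) → 14
14 + e(16) → 30
c(28) + a(29) → 57
30 + 57 → 87
Each symbol's bit-cost is frequency × depth; summing gives 188 bits (equivalently 14 + 30 + 57 + 87).

188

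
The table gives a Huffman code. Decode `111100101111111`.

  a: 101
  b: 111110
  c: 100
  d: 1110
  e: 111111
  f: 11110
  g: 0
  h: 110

fgae

Read left to right; each codeword is recognised as soon as it completes (prefix code):
  11110→f | 0→g | 101→a | 111111→e
Decoded message: fgae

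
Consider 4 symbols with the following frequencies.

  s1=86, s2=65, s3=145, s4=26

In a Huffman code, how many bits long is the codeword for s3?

Huffman merges, smallest pair first:
s4(26) + s2(65) → 91
s1(86) + 91 → 177
s3(145) + 177 → 322
s3 is merged only at the final step, so code length = 1.

1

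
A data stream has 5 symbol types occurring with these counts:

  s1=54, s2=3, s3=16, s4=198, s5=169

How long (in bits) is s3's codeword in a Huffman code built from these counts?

Huffman merges, smallest pair first:
combine s2(3), s3(16) → 19
combine 19, s1(54) → 73
combine 73, s5(169) → 242
combine s4(198), 242 → 440
s3 sits 4 levels below the root, so its codeword is 4 bits.

4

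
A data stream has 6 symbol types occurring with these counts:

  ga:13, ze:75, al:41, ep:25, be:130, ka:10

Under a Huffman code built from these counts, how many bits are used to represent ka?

Huffman merges, smallest pair first:
merge ka(10) and ga(13): 23
merge 23 and ep(25): 48
merge al(41) and 48: 89
merge ze(75) and 89: 164
merge be(130) and 164: 294
ka's leaf is at depth 5, giving a 5-bit codeword.

5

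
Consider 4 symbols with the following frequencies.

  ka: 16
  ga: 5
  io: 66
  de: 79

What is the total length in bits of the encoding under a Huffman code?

Greedily combine the two least-frequent nodes:
combine ga(5), ka(16) → 21
combine 21, io(66) → 87
combine de(79), 87 → 166
Each symbol's bit-cost is frequency × depth; summing gives 274 bits (equivalently 21 + 87 + 166).

274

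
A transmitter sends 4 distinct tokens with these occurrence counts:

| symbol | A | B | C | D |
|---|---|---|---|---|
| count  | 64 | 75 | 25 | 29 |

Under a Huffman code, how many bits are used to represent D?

3

Huffman merges, smallest pair first:
combine C(25), D(29) → 54
combine 54, A(64) → 118
combine B(75), 118 → 193
D's leaf is at depth 3, giving a 3-bit codeword.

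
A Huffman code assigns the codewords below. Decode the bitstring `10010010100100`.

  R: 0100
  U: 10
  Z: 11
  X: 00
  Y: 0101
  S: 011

URUUR

Read left to right; each codeword is recognised as soon as it completes (prefix code):
  10→U | 0100→R | 10→U | 10→U | 0100→R
Decoded message: URUUR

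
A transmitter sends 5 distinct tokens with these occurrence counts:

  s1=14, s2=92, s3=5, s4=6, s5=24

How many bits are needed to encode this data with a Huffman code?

Greedily combine the two least-frequent nodes:
merge s3(5) and s4(6): 11
merge 11 and s1(14): 25
merge s5(24) and 25: 49
merge 49 and s2(92): 141
The encoded length is the sum of every internal node's weight: 11 + 25 + 49 + 141 = 226 bits.

226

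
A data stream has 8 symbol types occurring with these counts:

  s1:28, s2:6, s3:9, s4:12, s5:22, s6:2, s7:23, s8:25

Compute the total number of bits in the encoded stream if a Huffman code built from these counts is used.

Merge the two smallest weights repeatedly:
s6(2) + s2(6) → 8
8 + s3(9) → 17
s4(12) + 17 → 29
s5(22) + s7(23) → 45
s8(25) + s1(28) → 53
29 + 45 → 74
53 + 74 → 127
The encoded length is the sum of every internal node's weight: 8 + 17 + 29 + 45 + 53 + 74 + 127 = 353 bits.

353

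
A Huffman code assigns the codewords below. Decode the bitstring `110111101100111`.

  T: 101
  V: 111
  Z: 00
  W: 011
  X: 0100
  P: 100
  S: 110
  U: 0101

Read left to right; each codeword is recognised as soon as it completes (prefix code):
  110→S | 111→V | 101→T | 100→P | 111→V
Decoded message: SVTPV

SVTPV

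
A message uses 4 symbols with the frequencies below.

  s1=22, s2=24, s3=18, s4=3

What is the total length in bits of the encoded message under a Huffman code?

131

Greedily combine the two least-frequent nodes:
s4(3) + s3(18) → 21
21 + s1(22) → 43
s2(24) + 43 → 67
Each symbol's bit-cost is frequency × depth; summing gives 131 bits (equivalently 21 + 43 + 67).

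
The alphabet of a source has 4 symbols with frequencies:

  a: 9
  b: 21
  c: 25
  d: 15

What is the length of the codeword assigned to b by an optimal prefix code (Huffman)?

Huffman merges, smallest pair first:
combine a(9), d(15) → 24
combine b(21), 24 → 45
combine c(25), 45 → 70
b sits 2 levels below the root, so its codeword is 2 bits.

2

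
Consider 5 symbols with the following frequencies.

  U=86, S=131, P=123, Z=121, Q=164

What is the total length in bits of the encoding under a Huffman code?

Greedily combine the two least-frequent nodes:
U(86) + Z(121) → 207
P(123) + S(131) → 254
Q(164) + 207 → 371
254 + 371 → 625
Total encoded bits = sum of merged weights = 207 + 254 + 371 + 625 = 1457.

1457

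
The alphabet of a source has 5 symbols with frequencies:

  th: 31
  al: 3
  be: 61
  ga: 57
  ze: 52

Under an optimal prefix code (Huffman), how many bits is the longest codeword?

3

Merge the two lowest-weight nodes at each step:
al(3) + th(31) → 34
34 + ze(52) → 86
ga(57) + be(61) → 118
86 + 118 → 204
The first pair merged (al, th) ends up deepest, at depth 3.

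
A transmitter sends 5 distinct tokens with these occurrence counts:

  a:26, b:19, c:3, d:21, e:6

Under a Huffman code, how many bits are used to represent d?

Huffman merges, smallest pair first:
c(3) + e(6) → 9
9 + b(19) → 28
d(21) + a(26) → 47
28 + 47 → 75
d's leaf is at depth 2, giving a 2-bit codeword.

2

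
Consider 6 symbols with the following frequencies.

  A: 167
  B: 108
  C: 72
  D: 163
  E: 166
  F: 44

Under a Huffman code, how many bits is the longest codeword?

4

Merge the two lowest-weight nodes at each step:
F(44) + C(72) → 116
B(108) + 116 → 224
D(163) + E(166) → 329
A(167) + 224 → 391
329 + 391 → 720
Maximum depth reached is 4.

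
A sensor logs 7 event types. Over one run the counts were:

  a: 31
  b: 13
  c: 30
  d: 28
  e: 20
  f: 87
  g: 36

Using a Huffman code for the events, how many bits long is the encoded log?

Greedily combine the two least-frequent nodes:
combine b(13), e(20) → 33
combine d(28), c(30) → 58
combine a(31), 33 → 64
combine g(36), 58 → 94
combine 64, f(87) → 151
combine 94, 151 → 245
The encoded length is the sum of every internal node's weight: 33 + 58 + 64 + 94 + 151 + 245 = 645 bits.

645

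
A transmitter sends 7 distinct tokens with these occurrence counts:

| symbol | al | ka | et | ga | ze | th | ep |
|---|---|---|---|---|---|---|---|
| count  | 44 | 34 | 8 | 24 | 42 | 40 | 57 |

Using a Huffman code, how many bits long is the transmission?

Greedily combine the two least-frequent nodes:
merge et(8) and ga(24): 32
merge 32 and ka(34): 66
merge th(40) and ze(42): 82
merge al(44) and ep(57): 101
merge 66 and 82: 148
merge 101 and 148: 249
Total encoded bits = sum of merged weights = 32 + 66 + 82 + 101 + 148 + 249 = 678.

678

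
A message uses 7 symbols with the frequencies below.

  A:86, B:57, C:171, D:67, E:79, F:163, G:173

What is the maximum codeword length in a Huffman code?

Merge the two lowest-weight nodes at each step:
merge B(57) and D(67): 124
merge E(79) and A(86): 165
merge 124 and F(163): 287
merge 165 and C(171): 336
merge G(173) and 287: 460
merge 336 and 460: 796
The first pair merged (B, D) ends up deepest, at depth 4.

4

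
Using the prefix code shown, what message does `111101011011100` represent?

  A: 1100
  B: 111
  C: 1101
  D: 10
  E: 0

Read left to right; each codeword is recognised as soon as it completes (prefix code):
  111→B | 10→D | 10→D | 1101→C | 1100→A
Decoded message: BDDCA

BDDCA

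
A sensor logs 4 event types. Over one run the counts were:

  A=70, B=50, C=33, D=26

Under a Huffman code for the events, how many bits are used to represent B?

2

Huffman merges, smallest pair first:
combine D(26), C(33) → 59
combine B(50), 59 → 109
combine A(70), 109 → 179
B sits 2 levels below the root, so its codeword is 2 bits.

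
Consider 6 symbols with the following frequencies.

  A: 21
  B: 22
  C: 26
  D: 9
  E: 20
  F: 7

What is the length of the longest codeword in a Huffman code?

4

Merge the two lowest-weight nodes at each step:
combine F(7), D(9) → 16
combine 16, E(20) → 36
combine A(21), B(22) → 43
combine C(26), 36 → 62
combine 43, 62 → 105
Maximum depth reached is 4.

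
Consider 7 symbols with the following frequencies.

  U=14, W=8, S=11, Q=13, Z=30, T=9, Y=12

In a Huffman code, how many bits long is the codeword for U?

3

Build the tree from the bottom:
W(8) + T(9) → 17
S(11) + Y(12) → 23
Q(13) + U(14) → 27
17 + 23 → 40
27 + Z(30) → 57
40 + 57 → 97
The subtree containing U is merged 3 times, so code length = 3.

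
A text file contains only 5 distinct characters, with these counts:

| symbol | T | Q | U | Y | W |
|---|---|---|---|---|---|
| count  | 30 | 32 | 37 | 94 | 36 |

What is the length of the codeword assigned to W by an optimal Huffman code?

3

Build the tree from the bottom:
merge T(30) and Q(32): 62
merge W(36) and U(37): 73
merge 62 and 73: 135
merge Y(94) and 135: 229
W sits 3 levels below the root, so its codeword is 3 bits.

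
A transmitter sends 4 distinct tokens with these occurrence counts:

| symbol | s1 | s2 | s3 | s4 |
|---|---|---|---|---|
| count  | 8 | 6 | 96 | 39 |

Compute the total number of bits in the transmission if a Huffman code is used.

216

Build the Huffman tree bottom-up:
combine s2(6), s1(8) → 14
combine 14, s4(39) → 53
combine 53, s3(96) → 149
Total encoded bits = sum of merged weights = 14 + 53 + 149 = 216.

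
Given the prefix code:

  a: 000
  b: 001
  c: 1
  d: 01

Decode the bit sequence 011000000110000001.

Read left to right; each codeword is recognised as soon as it completes (prefix code):
  01→d | 1→c | 000→a | 000→a | 1→c | 1→c | 000→a | 000→a | 1→c
Decoded message: dcaaccaac

dcaaccaac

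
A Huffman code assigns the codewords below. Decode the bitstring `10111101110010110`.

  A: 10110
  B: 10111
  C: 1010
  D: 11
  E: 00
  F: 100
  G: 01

Read left to right; each codeword is recognised as soon as it completes (prefix code):
  10111→B | 10111→B | 00→E | 10110→A
Decoded message: BBEA

BBEA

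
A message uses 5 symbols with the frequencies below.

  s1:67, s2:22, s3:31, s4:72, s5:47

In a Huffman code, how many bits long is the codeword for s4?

Huffman merges, smallest pair first:
combine s2(22), s3(31) → 53
combine s5(47), 53 → 100
combine s1(67), s4(72) → 139
combine 100, 139 → 239
The subtree containing s4 is merged 2 times, so code length = 2.

2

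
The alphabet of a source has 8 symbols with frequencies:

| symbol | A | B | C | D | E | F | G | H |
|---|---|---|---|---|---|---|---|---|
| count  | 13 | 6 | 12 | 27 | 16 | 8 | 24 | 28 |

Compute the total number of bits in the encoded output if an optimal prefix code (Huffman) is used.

Build the Huffman tree bottom-up:
merge B(6) and F(8): 14
merge C(12) and A(13): 25
merge 14 and E(16): 30
merge G(24) and 25: 49
merge D(27) and H(28): 55
merge 30 and 49: 79
merge 55 and 79: 134
Total encoded bits = sum of merged weights = 14 + 25 + 30 + 49 + 55 + 79 + 134 = 386.

386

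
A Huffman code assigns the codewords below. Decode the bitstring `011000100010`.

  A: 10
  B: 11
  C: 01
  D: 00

CADADA

Read left to right; each codeword is recognised as soon as it completes (prefix code):
  01→C | 10→A | 00→D | 10→A | 00→D | 10→A
Decoded message: CADADA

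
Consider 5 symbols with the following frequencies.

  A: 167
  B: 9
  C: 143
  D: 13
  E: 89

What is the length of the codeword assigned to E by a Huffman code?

3

Build the tree from the bottom:
combine B(9), D(13) → 22
combine 22, E(89) → 111
combine 111, C(143) → 254
combine A(167), 254 → 421
E sits 3 levels below the root, so its codeword is 3 bits.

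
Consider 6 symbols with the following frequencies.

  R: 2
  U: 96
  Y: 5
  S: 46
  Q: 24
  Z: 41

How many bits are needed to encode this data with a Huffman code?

442

Merge the two smallest weights repeatedly:
merge R(2) and Y(5): 7
merge 7 and Q(24): 31
merge 31 and Z(41): 72
merge S(46) and 72: 118
merge U(96) and 118: 214
Total encoded bits = sum of merged weights = 7 + 31 + 72 + 118 + 214 = 442.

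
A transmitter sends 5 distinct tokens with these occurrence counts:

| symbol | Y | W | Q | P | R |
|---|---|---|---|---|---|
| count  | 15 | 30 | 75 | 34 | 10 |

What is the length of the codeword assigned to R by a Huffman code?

4

Huffman merges, smallest pair first:
R(10) + Y(15) → 25
25 + W(30) → 55
P(34) + 55 → 89
Q(75) + 89 → 164
R's leaf is at depth 4, giving a 4-bit codeword.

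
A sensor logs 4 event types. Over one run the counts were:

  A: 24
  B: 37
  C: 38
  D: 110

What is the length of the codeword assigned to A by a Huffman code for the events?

Repeatedly merge the two smallest:
merge A(24) and B(37): 61
merge C(38) and 61: 99
merge 99 and D(110): 209
A's leaf is at depth 3, giving a 3-bit codeword.

3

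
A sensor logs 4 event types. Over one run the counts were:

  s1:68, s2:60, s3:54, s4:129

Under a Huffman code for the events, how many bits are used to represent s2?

Build the tree from the bottom:
s3(54) + s2(60) → 114
s1(68) + 114 → 182
s4(129) + 182 → 311
s2's leaf is at depth 3, giving a 3-bit codeword.

3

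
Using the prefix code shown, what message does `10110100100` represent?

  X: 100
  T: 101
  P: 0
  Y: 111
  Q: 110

TTPPX

Read left to right; each codeword is recognised as soon as it completes (prefix code):
  101→T | 101→T | 0→P | 0→P | 100→X
Decoded message: TTPPX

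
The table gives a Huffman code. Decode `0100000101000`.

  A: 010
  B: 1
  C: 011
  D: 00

Read left to right; each codeword is recognised as soon as it completes (prefix code):
  010→A | 00→D | 00→D | 1→B | 010→A | 00→D
Decoded message: ADDBAD

ADDBAD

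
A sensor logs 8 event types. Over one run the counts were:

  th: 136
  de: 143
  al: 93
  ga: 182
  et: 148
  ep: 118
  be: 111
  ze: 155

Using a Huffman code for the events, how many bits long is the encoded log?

3258

Build the Huffman tree bottom-up:
al(93) + be(111) → 204
ep(118) + th(136) → 254
de(143) + et(148) → 291
ze(155) + ga(182) → 337
204 + 254 → 458
291 + 337 → 628
458 + 628 → 1086
The encoded length is the sum of every internal node's weight: 204 + 254 + 291 + 337 + 458 + 628 + 1086 = 3258 bits.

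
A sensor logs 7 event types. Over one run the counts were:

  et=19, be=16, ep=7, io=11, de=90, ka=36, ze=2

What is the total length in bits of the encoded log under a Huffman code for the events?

391

Greedily combine the two least-frequent nodes:
ze(2) + ep(7) → 9
9 + io(11) → 20
be(16) + et(19) → 35
20 + 35 → 55
ka(36) + 55 → 91
de(90) + 91 → 181
Each symbol's bit-cost is frequency × depth; summing gives 391 bits (equivalently 9 + 20 + 35 + 55 + 91 + 181).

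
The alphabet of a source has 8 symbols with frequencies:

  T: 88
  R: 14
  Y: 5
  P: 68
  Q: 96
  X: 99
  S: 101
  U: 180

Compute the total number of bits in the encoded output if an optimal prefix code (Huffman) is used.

Greedily combine the two least-frequent nodes:
Y(5) + R(14) → 19
19 + P(68) → 87
87 + T(88) → 175
Q(96) + X(99) → 195
S(101) + 175 → 276
U(180) + 195 → 375
276 + 375 → 651
Each symbol's bit-cost is frequency × depth; summing gives 1778 bits (equivalently 19 + 87 + 175 + 195 + 276 + 375 + 651).

1778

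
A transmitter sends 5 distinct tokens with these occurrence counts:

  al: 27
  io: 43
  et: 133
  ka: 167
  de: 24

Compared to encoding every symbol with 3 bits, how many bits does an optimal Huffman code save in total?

416

Fixed-length: 3 bits × 394 symbols = 1182 bits.
Huffman merges:
combine de(24), al(27) → 51
combine io(43), 51 → 94
combine 94, et(133) → 227
combine ka(167), 227 → 394
Huffman total = 51 + 94 + 227 + 394 = 766 bits.
Saving = 1182 − 766 = 416 bits.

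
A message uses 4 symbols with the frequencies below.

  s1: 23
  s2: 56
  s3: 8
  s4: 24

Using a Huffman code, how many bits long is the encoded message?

Merge the two smallest weights repeatedly:
combine s3(8), s1(23) → 31
combine s4(24), 31 → 55
combine 55, s2(56) → 111
The encoded length is the sum of every internal node's weight: 31 + 55 + 111 = 197 bits.

197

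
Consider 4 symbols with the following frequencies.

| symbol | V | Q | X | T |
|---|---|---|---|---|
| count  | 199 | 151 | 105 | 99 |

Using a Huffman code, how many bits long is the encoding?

Greedily combine the two least-frequent nodes:
T(99) + X(105) → 204
Q(151) + V(199) → 350
204 + 350 → 554
The encoded length is the sum of every internal node's weight: 204 + 350 + 554 = 1108 bits.

1108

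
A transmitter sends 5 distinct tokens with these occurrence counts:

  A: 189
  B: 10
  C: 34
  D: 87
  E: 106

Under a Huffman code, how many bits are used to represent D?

3

Repeatedly merge the two smallest:
combine B(10), C(34) → 44
combine 44, D(87) → 131
combine E(106), 131 → 237
combine A(189), 237 → 426
D's leaf is at depth 3, giving a 3-bit codeword.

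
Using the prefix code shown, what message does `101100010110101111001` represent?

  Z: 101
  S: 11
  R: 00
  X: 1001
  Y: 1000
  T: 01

ZYZZTSX

Read left to right; each codeword is recognised as soon as it completes (prefix code):
  101→Z | 1000→Y | 101→Z | 101→Z | 01→T | 11→S | 1001→X
Decoded message: ZYZZTSX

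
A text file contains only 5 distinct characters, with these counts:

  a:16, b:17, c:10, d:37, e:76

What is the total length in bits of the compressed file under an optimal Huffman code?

Greedily combine the two least-frequent nodes:
combine c(10), a(16) → 26
combine b(17), 26 → 43
combine d(37), 43 → 80
combine e(76), 80 → 156
Each symbol's bit-cost is frequency × depth; summing gives 305 bits (equivalently 26 + 43 + 80 + 156).

305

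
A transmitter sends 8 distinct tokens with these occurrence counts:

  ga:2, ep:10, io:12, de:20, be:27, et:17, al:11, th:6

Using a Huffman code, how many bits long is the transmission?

294

Greedily combine the two least-frequent nodes:
ga(2) + th(6) → 8
8 + ep(10) → 18
al(11) + io(12) → 23
et(17) + 18 → 35
de(20) + 23 → 43
be(27) + 35 → 62
43 + 62 → 105
Total encoded bits = sum of merged weights = 8 + 18 + 23 + 35 + 43 + 62 + 105 = 294.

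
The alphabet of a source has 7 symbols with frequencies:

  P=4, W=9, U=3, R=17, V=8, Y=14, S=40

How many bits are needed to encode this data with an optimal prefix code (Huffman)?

227

Merge the two smallest weights repeatedly:
merge U(3) and P(4): 7
merge 7 and V(8): 15
merge W(9) and Y(14): 23
merge 15 and R(17): 32
merge 23 and 32: 55
merge S(40) and 55: 95
Total encoded bits = sum of merged weights = 7 + 15 + 23 + 32 + 55 + 95 = 227.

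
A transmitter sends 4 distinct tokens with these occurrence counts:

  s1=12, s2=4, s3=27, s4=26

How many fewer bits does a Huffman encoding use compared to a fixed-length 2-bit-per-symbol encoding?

Fixed-length: 2 bits × 69 symbols = 138 bits.
Huffman merges:
combine s2(4), s1(12) → 16
combine 16, s4(26) → 42
combine s3(27), 42 → 69
Huffman total = 16 + 42 + 69 = 127 bits.
Saving = 138 − 127 = 11 bits.

11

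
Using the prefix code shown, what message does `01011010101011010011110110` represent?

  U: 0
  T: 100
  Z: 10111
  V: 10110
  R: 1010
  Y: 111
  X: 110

Read left to right; each codeword is recognised as soon as it completes (prefix code):
  0→U | 10110→V | 1010→R | 10110→V | 100→T | 111→Y | 10110→V
Decoded message: UVRVTYV

UVRVTYV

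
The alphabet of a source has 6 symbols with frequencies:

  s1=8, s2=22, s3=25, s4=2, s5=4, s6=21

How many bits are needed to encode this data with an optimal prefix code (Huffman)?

Build the Huffman tree bottom-up:
combine s4(2), s5(4) → 6
combine 6, s1(8) → 14
combine 14, s6(21) → 35
combine s2(22), s3(25) → 47
combine 35, 47 → 82
The encoded length is the sum of every internal node's weight: 6 + 14 + 35 + 47 + 82 = 184 bits.

184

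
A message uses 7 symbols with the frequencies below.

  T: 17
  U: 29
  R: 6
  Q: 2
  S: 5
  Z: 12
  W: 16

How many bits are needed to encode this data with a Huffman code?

Greedily combine the two least-frequent nodes:
Q(2) + S(5) → 7
R(6) + 7 → 13
Z(12) + 13 → 25
W(16) + T(17) → 33
25 + U(29) → 54
33 + 54 → 87
The encoded length is the sum of every internal node's weight: 7 + 13 + 25 + 33 + 54 + 87 = 219 bits.

219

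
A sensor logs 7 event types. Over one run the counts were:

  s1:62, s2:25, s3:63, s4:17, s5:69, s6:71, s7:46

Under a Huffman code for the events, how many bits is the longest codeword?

Merge the two lowest-weight nodes at each step:
merge s4(17) and s2(25): 42
merge 42 and s7(46): 88
merge s1(62) and s3(63): 125
merge s5(69) and s6(71): 140
merge 88 and 125: 213
merge 140 and 213: 353
Maximum depth reached is 4.

4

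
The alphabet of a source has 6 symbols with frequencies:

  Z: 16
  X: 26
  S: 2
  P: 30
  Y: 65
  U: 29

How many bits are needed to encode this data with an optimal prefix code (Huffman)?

Build the Huffman tree bottom-up:
combine S(2), Z(16) → 18
combine 18, X(26) → 44
combine U(29), P(30) → 59
combine 44, 59 → 103
combine Y(65), 103 → 168
Each symbol's bit-cost is frequency × depth; summing gives 392 bits (equivalently 18 + 44 + 59 + 103 + 168).

392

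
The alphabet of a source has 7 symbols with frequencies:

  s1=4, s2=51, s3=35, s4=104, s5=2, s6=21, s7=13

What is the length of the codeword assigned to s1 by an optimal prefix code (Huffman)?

6

Repeatedly merge the two smallest:
combine s5(2), s1(4) → 6
combine 6, s7(13) → 19
combine 19, s6(21) → 40
combine s3(35), 40 → 75
combine s2(51), 75 → 126
combine s4(104), 126 → 230
The subtree containing s1 is merged 6 times, so code length = 6.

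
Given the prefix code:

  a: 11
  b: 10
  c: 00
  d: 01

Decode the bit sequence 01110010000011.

dacbcca

Read left to right; each codeword is recognised as soon as it completes (prefix code):
  01→d | 11→a | 00→c | 10→b | 00→c | 00→c | 11→a
Decoded message: dacbcca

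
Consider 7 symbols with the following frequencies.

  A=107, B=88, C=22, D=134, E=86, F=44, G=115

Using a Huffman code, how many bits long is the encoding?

Build the Huffman tree bottom-up:
combine C(22), F(44) → 66
combine 66, E(86) → 152
combine B(88), A(107) → 195
combine G(115), D(134) → 249
combine 152, 195 → 347
combine 249, 347 → 596
Each symbol's bit-cost is frequency × depth; summing gives 1605 bits (equivalently 66 + 152 + 195 + 249 + 347 + 596).

1605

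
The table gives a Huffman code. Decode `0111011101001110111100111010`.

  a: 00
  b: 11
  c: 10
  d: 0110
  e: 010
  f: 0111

ffeffcfe

Read left to right; each codeword is recognised as soon as it completes (prefix code):
  0111→f | 0111→f | 010→e | 0111→f | 0111→f | 10→c | 0111→f | 010→e
Decoded message: ffeffcfe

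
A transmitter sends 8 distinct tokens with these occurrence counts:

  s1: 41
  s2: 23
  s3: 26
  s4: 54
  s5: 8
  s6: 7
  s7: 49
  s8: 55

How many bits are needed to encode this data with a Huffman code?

Merge the two smallest weights repeatedly:
merge s6(7) and s5(8): 15
merge 15 and s2(23): 38
merge s3(26) and 38: 64
merge s1(41) and s7(49): 90
merge s4(54) and s8(55): 109
merge 64 and 90: 154
merge 109 and 154: 263
Total encoded bits = sum of merged weights = 15 + 38 + 64 + 90 + 109 + 154 + 263 = 733.

733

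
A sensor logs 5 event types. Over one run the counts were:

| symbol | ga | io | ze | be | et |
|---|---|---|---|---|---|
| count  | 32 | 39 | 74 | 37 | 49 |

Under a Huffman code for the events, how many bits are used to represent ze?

2

Build the tree from the bottom:
combine ga(32), be(37) → 69
combine io(39), et(49) → 88
combine 69, ze(74) → 143
combine 88, 143 → 231
ze's leaf is at depth 2, giving a 2-bit codeword.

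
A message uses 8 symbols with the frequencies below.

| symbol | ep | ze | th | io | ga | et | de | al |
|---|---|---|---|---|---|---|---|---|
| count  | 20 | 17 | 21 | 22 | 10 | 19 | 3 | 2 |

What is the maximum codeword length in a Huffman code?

5

Merge the two lowest-weight nodes at each step:
al(2) + de(3) → 5
5 + ga(10) → 15
15 + ze(17) → 32
et(19) + ep(20) → 39
th(21) + io(22) → 43
32 + 39 → 71
43 + 71 → 114
Maximum depth reached is 5.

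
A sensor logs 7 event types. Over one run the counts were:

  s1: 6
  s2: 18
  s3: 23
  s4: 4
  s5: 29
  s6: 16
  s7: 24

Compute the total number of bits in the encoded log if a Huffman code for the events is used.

317

Build the Huffman tree bottom-up:
merge s4(4) and s1(6): 10
merge 10 and s6(16): 26
merge s2(18) and s3(23): 41
merge s7(24) and 26: 50
merge s5(29) and 41: 70
merge 50 and 70: 120
Each symbol's bit-cost is frequency × depth; summing gives 317 bits (equivalently 10 + 26 + 41 + 50 + 70 + 120).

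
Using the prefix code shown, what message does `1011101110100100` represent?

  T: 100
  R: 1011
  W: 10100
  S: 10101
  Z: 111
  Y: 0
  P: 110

RRWT

Read left to right; each codeword is recognised as soon as it completes (prefix code):
  1011→R | 1011→R | 10100→W | 100→T
Decoded message: RRWT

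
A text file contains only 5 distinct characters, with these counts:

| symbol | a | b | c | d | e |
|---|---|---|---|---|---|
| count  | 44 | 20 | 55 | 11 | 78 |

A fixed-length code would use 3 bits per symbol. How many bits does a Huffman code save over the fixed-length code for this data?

180

Fixed-length: 3 bits × 208 symbols = 624 bits.
Huffman merges:
d(11) + b(20) → 31
31 + a(44) → 75
c(55) + 75 → 130
e(78) + 130 → 208
Huffman total = 31 + 75 + 130 + 208 = 444 bits.
Saving = 624 − 444 = 180 bits.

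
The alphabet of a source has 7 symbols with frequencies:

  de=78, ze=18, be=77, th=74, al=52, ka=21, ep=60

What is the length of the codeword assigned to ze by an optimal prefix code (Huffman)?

Repeatedly merge the two smallest:
ze(18) + ka(21) → 39
39 + al(52) → 91
ep(60) + th(74) → 134
be(77) + de(78) → 155
91 + 134 → 225
155 + 225 → 380
ze sits 4 levels below the root, so its codeword is 4 bits.

4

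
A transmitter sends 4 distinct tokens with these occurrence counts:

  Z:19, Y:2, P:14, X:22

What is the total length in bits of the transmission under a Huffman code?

108

Build the Huffman tree bottom-up:
Y(2) + P(14) → 16
16 + Z(19) → 35
X(22) + 35 → 57
The encoded length is the sum of every internal node's weight: 16 + 35 + 57 = 108 bits.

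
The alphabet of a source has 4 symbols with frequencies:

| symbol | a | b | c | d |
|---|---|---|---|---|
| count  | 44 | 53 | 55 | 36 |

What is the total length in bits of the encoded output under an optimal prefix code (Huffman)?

Merge the two smallest weights repeatedly:
combine d(36), a(44) → 80
combine b(53), c(55) → 108
combine 80, 108 → 188
Total encoded bits = sum of merged weights = 80 + 108 + 188 = 376.

376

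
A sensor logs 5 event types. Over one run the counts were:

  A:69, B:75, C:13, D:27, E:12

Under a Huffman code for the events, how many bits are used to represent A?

2

Repeatedly merge the two smallest:
merge E(12) and C(13): 25
merge 25 and D(27): 52
merge 52 and A(69): 121
merge B(75) and 121: 196
The subtree containing A is merged 2 times, so code length = 2.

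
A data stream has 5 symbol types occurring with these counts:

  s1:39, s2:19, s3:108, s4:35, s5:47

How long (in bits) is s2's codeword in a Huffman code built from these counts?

3

Build the tree from the bottom:
merge s2(19) and s4(35): 54
merge s1(39) and s5(47): 86
merge 54 and 86: 140
merge s3(108) and 140: 248
The subtree containing s2 is merged 3 times, so code length = 3.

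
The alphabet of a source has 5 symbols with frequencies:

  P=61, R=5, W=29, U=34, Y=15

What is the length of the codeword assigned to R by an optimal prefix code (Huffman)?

4

Huffman merges, smallest pair first:
merge R(5) and Y(15): 20
merge 20 and W(29): 49
merge U(34) and 49: 83
merge P(61) and 83: 144
R sits 4 levels below the root, so its codeword is 4 bits.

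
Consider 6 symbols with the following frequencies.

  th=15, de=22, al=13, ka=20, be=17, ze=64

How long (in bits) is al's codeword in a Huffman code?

4

Repeatedly merge the two smallest:
combine al(13), th(15) → 28
combine be(17), ka(20) → 37
combine de(22), 28 → 50
combine 37, 50 → 87
combine ze(64), 87 → 151
al's leaf is at depth 4, giving a 4-bit codeword.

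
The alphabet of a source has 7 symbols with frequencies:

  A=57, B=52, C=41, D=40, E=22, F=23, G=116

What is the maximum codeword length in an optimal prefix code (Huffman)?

4

Merge the two lowest-weight nodes at each step:
combine E(22), F(23) → 45
combine D(40), C(41) → 81
combine 45, B(52) → 97
combine A(57), 81 → 138
combine 97, G(116) → 213
combine 138, 213 → 351
The rarest symbols sit at the bottom; the longest codeword is 4 bits.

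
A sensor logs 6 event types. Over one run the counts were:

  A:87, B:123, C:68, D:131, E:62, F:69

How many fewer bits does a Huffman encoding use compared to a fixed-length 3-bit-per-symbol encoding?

254

Fixed-length: 3 bits × 540 symbols = 1620 bits.
Huffman merges:
E(62) + C(68) → 130
F(69) + A(87) → 156
B(123) + 130 → 253
D(131) + 156 → 287
253 + 287 → 540
Huffman total = 130 + 156 + 253 + 287 + 540 = 1366 bits.
Saving = 1620 − 1366 = 254 bits.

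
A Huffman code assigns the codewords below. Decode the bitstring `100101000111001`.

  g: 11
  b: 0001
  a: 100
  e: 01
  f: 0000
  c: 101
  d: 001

acbgd

Read left to right; each codeword is recognised as soon as it completes (prefix code):
  100→a | 101→c | 0001→b | 11→g | 001→d
Decoded message: acbgd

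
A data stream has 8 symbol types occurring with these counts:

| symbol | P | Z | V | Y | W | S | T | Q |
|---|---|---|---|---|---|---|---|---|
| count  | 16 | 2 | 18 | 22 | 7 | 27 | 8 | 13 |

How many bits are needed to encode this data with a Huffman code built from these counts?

316

Build the Huffman tree bottom-up:
combine Z(2), W(7) → 9
combine T(8), 9 → 17
combine Q(13), P(16) → 29
combine 17, V(18) → 35
combine Y(22), S(27) → 49
combine 29, 35 → 64
combine 49, 64 → 113
Total encoded bits = sum of merged weights = 9 + 17 + 29 + 35 + 49 + 64 + 113 = 316.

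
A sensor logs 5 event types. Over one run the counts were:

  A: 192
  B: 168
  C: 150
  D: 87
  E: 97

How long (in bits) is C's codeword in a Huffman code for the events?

2

Huffman merges, smallest pair first:
D(87) + E(97) → 184
C(150) + B(168) → 318
184 + A(192) → 376
318 + 376 → 694
C's leaf is at depth 2, giving a 2-bit codeword.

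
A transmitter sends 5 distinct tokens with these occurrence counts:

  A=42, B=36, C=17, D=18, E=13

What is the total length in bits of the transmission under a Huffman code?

282

Merge the two smallest weights repeatedly:
merge E(13) and C(17): 30
merge D(18) and 30: 48
merge B(36) and A(42): 78
merge 48 and 78: 126
Total encoded bits = sum of merged weights = 30 + 48 + 78 + 126 = 282.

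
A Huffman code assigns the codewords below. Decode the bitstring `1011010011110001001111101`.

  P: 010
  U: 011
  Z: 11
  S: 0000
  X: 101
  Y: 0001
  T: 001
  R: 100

XXTZRPUZX

Read left to right; each codeword is recognised as soon as it completes (prefix code):
  101→X | 101→X | 001→T | 11→Z | 100→R | 010→P | 011→U | 11→Z | 101→X
Decoded message: XXTZRPUZX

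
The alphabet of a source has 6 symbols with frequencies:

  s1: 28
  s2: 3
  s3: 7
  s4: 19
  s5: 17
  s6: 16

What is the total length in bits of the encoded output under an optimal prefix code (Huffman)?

216

Greedily combine the two least-frequent nodes:
s2(3) + s3(7) → 10
10 + s6(16) → 26
s5(17) + s4(19) → 36
26 + s1(28) → 54
36 + 54 → 90
Each symbol's bit-cost is frequency × depth; summing gives 216 bits (equivalently 10 + 26 + 36 + 54 + 90).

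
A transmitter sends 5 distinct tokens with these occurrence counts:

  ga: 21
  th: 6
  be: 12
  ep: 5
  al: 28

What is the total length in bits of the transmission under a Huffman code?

Merge the two smallest weights repeatedly:
merge ep(5) and th(6): 11
merge 11 and be(12): 23
merge ga(21) and 23: 44
merge al(28) and 44: 72
The encoded length is the sum of every internal node's weight: 11 + 23 + 44 + 72 = 150 bits.

150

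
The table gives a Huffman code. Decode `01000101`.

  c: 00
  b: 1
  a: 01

Read left to right; each codeword is recognised as soon as it completes (prefix code):
  01→a | 00→c | 01→a | 01→a
Decoded message: acaa

acaa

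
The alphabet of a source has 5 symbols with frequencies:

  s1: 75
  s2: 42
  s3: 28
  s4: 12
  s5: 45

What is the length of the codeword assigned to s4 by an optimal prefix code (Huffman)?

Huffman merges, smallest pair first:
s4(12) + s3(28) → 40
40 + s2(42) → 82
s5(45) + s1(75) → 120
82 + 120 → 202
s4 sits 3 levels below the root, so its codeword is 3 bits.

3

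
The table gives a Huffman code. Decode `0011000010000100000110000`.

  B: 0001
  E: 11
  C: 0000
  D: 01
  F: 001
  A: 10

Read left to right; each codeword is recognised as soon as it completes (prefix code):
  001→F | 10→A | 0001→B | 0000→C | 10→A | 0000→C | 11→E | 0000→C
Decoded message: FABCACEC

FABCACEC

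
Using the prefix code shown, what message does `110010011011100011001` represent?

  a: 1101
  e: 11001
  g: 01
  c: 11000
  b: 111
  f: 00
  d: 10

Read left to right; each codeword is recognised as soon as it completes (prefix code):
  11001→e | 00→f | 1101→a | 11000→c | 11001→e
Decoded message: eface

eface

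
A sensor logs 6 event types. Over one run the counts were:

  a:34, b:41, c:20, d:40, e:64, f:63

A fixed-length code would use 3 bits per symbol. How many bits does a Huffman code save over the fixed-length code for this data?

Fixed-length: 3 bits × 262 symbols = 786 bits.
Huffman merges:
merge c(20) and a(34): 54
merge d(40) and b(41): 81
merge 54 and f(63): 117
merge e(64) and 81: 145
merge 117 and 145: 262
Huffman total = 54 + 81 + 117 + 145 + 262 = 659 bits.
Saving = 786 − 659 = 127 bits.

127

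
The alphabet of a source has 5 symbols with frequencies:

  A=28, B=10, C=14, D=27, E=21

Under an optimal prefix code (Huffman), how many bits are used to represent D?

Huffman merges, smallest pair first:
combine B(10), C(14) → 24
combine E(21), 24 → 45
combine D(27), A(28) → 55
combine 45, 55 → 100
D's leaf is at depth 2, giving a 2-bit codeword.

2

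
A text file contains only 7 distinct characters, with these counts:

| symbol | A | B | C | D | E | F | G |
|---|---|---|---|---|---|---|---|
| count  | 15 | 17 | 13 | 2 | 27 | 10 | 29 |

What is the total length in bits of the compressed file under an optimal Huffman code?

Merge the two smallest weights repeatedly:
combine D(2), F(10) → 12
combine 12, C(13) → 25
combine A(15), B(17) → 32
combine 25, E(27) → 52
combine G(29), 32 → 61
combine 52, 61 → 113
Total encoded bits = sum of merged weights = 12 + 25 + 32 + 52 + 61 + 113 = 295.

295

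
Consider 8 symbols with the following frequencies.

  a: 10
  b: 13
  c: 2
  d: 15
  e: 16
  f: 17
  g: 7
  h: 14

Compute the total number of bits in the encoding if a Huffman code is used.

Greedily combine the two least-frequent nodes:
combine c(2), g(7) → 9
combine 9, a(10) → 19
combine b(13), h(14) → 27
combine d(15), e(16) → 31
combine f(17), 19 → 36
combine 27, 31 → 58
combine 36, 58 → 94
Each symbol's bit-cost is frequency × depth; summing gives 274 bits (equivalently 9 + 19 + 27 + 31 + 36 + 58 + 94).

274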